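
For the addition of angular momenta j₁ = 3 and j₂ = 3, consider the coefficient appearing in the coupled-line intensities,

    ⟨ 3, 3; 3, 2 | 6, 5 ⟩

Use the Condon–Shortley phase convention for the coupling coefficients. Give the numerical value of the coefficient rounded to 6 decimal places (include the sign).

triangle: 0!*6!*6!/13! = 518400/6227020800
(j±m)!: 6!*0!*5!*1!*11!*1! = 3448811520000
prefactor² = (2J+1)*Δ*N² = 3732480000
  k=0: +1/(0!*0!*0!*5!*6!*1!) = 1/86400
Σ = 1/86400  ⇒  CG² = 3732480000*(1/86400)² = 1/2
CG = +√(1/2) = +0.707107

+√(1/2) ≈ +0.707107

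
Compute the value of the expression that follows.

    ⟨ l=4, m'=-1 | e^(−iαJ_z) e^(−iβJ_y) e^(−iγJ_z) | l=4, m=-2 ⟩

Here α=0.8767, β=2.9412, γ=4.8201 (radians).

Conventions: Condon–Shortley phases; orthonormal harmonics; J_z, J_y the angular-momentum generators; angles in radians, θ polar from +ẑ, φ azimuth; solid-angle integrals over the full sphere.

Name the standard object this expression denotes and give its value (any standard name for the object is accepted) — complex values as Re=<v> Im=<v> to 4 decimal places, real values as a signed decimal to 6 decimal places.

This is a Wigner D-matrix element — the rotation-matrix element ⟨l m'| R(α,β,γ) |l m⟩ in the angular-momentum basis.
First d^4_{-1,-2}(β=2.9412), then the phase factors e^{-i(-1)α} and e^{-i(-2)γ}:
With c≡cos(β/2)=0.100029 and s≡sin(β/2)=0.994985, N=[6·120·2·720]^{1/2}=1018.233765
Admissible k: 0..2 (factorial args all ≥0)
  k=0: (−1)^1·1018.2338/(240)·0.1000^7·0.9950^1 = -0.000000
  k=1: (−1)^2·1018.2338/(48)·0.1000^5·0.9950^3 = +0.000209
  k=2: (−1)^3·1018.2338/(72)·0.1000^3·0.9950^5 = -0.013803
d^4_{-1,-2}(2.9412) = -0.000000 +0.000209 -0.013803 = -0.013594
Attach z-rotation phases: D = e^{-i(-1)(0.8767)}·(-0.013594)·e^{-i(-2)(4.8201)} = +0.006261+0.012066i

Wigner D-matrix element, Re=0.0063 Im=0.0121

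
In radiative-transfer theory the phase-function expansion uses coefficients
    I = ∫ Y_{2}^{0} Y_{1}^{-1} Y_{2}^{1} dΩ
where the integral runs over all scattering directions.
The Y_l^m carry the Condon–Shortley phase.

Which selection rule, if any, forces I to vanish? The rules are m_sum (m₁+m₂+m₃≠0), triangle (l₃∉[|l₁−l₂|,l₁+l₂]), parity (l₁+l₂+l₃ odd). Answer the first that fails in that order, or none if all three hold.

parity

m₁+m₂+m₃ = 0 − 1 + 1 = 0  ✓
triangle: |2−1|=1 ≤ l₃=2 ≤ 2+1=3  ✓
parity: l₁+l₂+l₃ = 5 is odd  ✗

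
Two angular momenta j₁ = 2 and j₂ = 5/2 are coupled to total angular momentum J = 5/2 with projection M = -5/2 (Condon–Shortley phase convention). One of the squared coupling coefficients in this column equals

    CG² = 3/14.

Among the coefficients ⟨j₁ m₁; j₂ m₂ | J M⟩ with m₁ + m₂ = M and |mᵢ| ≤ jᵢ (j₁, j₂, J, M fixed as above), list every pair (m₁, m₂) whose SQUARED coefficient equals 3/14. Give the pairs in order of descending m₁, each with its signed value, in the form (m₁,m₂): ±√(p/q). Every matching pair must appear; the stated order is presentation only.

(-2,-1/2): +√(3/14)

Admissible pairs with m₁+m₂ = M = -5/2: (-2,-1/2), (-1,-3/2), (0,-5/2)
  (m₁,m₂)=(0,-5/2): CG² = 5/14, CG = +√(5/14)
  (m₁,m₂)=(-1,-3/2): CG² = 3/7, CG = −√(3/7)
  (m₁,m₂)=(-2,-1/2): CG² = 3/14, CG = +√(3/14)   ← matches the target
Pairs with CG² = 3/14: (-2,-1/2): +√(3/14)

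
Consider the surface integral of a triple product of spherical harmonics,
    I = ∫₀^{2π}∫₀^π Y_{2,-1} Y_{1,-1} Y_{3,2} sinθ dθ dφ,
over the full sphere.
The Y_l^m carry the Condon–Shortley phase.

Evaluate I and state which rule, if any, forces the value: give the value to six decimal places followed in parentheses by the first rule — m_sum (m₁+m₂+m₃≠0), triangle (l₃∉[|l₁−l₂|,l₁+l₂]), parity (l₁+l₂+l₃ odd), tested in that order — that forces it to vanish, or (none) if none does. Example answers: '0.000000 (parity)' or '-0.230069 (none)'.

Rules hold: Σm=0, L=6 even, 1≤3≤3.
N = 5·3·7 = 105
Δ = 0!·4!·2!/7! = 1/105
Racah Σ t=0..0: t=0:+1/4 = 1/4
⇒ 3j(2 1 3; 0 0 0)² = 3/35, sgn -1
Racah Σ t=0..0: t=0:+1/12 = 1/12
⇒ 3j(2 1 3; -1 -1 2)² = 2/21, sgn -1
4πI² = N·(3j₀)²·(3jₘ)² = 6/7
I = +1·√(0.857143/4π) = 0.26116903
No selection rule forces the value: the integral is nonzero (none).

0.261169 (none)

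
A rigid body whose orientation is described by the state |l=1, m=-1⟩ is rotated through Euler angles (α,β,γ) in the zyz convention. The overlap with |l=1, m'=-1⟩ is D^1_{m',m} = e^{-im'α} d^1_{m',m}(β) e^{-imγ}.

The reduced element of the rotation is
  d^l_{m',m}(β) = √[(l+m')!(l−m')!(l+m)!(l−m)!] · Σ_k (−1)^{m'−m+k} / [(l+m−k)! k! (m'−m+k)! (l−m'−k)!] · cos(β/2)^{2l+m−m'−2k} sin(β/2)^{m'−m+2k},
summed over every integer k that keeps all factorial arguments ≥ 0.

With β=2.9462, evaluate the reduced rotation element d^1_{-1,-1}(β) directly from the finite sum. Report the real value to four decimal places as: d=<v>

d^1_{-1,-1}(β=2.9462) via the finite sum:
Half-angle: c=0.097541, s=0.995232. N=√(1·2·1·2)=2.000000
k∈{0} keeps every argument non-negative
  k=0: (−1)^0·2.0000/(2)·0.0975^2·0.9952^0 = +0.009514
d^1_{-1,-1}(2.9462) = +0.009514

d=0.0095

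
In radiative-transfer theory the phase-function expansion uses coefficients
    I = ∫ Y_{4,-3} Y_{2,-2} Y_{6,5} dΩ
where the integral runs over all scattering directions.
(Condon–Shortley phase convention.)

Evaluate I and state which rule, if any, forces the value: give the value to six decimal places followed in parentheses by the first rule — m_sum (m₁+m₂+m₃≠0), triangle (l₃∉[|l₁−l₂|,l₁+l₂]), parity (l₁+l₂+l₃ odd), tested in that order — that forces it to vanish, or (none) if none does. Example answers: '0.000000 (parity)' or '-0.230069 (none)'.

-0.288917 (none)

m-sum 0 ✓  L=12 even ✓  2≤6≤6 ✓
Π(2lᵢ+1) = 9×5×13 = 585
triangle coeff Δ(4,2,6) = 1/6435
Σ_t [0,0]: t=0:+1/2304 = 1/2304
(3j)²=5/143 [(4 2 6; 0 0 0)], sign=+1
Σ_t [0,0]: t=0:+1/120960 = 1/120960
(3j)²=2/39 [(4 2 6; -3 -2 5)], sign=-1
⇒ 4πI² = 150/143
I = (-1)√(150/143/(4π)) = -0.28891672
No selection rule forces the value: the integral is nonzero (none).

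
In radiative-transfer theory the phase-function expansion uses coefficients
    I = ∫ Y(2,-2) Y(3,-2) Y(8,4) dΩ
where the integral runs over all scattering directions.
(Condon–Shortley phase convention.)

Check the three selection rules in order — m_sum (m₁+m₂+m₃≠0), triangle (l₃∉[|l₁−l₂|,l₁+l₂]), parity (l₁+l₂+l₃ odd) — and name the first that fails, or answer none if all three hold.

triangle

azimuthal sum: -2 − 2 + 4 = 0  ✓
l₃ must lie in [1,5]; have l₃=8  ✗
L = 2 + 3 + 8 = 13 (odd)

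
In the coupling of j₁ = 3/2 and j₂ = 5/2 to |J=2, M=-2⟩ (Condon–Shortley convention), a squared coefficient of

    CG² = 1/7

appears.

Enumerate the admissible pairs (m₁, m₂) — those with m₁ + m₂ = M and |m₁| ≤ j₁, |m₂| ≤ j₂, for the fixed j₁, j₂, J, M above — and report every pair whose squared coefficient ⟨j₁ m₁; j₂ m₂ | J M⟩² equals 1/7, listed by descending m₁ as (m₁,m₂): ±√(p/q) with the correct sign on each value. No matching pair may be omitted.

Admissible pairs with m₁+m₂ = M = -2: (-3/2,-1/2), (-1/2,-3/2), (1/2,-5/2)
  (m₁,m₂)=(1/2,-5/2): CG² = 10/21, CG = +√(10/21)
  (m₁,m₂)=(-1/2,-3/2): CG² = 8/21, CG = −√(8/21)
  (m₁,m₂)=(-3/2,-1/2): CG² = 1/7, CG = +√(1/7)   ← matches the target
Pairs with CG² = 1/7: (-3/2,-1/2): +√(1/7)

(-3/2,-1/2): +√(1/7)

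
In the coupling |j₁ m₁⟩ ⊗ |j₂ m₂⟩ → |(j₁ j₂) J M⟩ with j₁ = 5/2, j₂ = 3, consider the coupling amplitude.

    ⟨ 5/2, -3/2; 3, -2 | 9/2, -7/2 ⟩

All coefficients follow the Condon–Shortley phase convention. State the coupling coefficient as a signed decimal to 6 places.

+0.100504

j₁+j₂−J=1  J+j₁−j₂=4  J−j₁+j₂=5  j₁+j₂+J+1=11
(j₁±m₁, j₂±m₂, J±M) = (1,4,1,5,1,8)
P² = 921600/11
sum k=0..1:
  [0] +1/576 = 1/576
  [1] −1/720 = -1/720
S = 1/2880
C² = P²·S² = 1/99 ; C = +0.100504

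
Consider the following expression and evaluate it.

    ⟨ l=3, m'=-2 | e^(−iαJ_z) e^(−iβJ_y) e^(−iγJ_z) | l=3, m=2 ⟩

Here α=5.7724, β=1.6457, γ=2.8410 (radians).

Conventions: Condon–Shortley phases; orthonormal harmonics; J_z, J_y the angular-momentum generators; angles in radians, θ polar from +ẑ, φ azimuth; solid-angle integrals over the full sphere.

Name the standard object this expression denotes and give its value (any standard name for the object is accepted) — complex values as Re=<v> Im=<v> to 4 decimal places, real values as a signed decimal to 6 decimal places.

This is a Wigner D-matrix element — the rotation-matrix element ⟨l m'| R(α,β,γ) |l m⟩ in the angular-momentum basis.
First d^3_{-2,2}(β=1.6457), then the phase factors e^{-i(-2)α} and e^{-i(2)γ}:
With c≡cos(β/2)=0.680135 and s≡sin(β/2)=0.733087, N=[1·120·120·1]^{1/2}=120.000000
Admissible k: 4..5 (factorial args all ≥0)
  k=4: (−1)^0·120.0000/(24)·0.6801^2·0.7331^4 = +0.668009
  k=5: (−1)^1·120.0000/(120)·0.6801^0·0.7331^6 = -0.155215
d^3_{-2,2}(1.6457) = +0.668009 -0.155215 = +0.512794
Phases: e^{-i·(-2)·5.7724}=+0.522027-0.852929i, e^{-i·(2)·2.8410}=+0.824666+0.565620i ⇒ D=+0.468146-0.209278i

Wigner D-matrix element, Re=0.4681 Im=-0.2093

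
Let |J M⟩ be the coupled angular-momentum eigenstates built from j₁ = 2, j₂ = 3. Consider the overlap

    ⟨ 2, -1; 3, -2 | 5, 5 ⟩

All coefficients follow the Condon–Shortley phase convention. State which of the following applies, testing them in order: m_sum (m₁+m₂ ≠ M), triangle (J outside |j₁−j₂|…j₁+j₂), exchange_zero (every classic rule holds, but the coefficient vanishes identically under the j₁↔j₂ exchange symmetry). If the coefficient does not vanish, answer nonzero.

m-sum: m₁+m₂ = -1+(-2) = -3, M = 5  ✗ ⇒ coefficient is 0

m_sum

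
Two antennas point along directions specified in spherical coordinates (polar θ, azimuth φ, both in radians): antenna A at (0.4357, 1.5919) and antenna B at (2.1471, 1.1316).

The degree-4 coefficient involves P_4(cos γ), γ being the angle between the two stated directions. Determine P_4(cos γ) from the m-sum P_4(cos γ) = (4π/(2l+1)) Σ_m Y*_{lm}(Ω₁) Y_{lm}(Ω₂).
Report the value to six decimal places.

0.261844

Summing Y*_{l m}(θ₁,φ₁)·Y_{l m}(θ₂,φ₂) over m ∈ [−4, 4]; prefactor 4π/(2·4+1) = 1.396263:
  m=-4: (+0.013990+0.001184i) × (-0.040448+0.214964i) = -0.000820+0.002960i  (running Σ = -0.000820+0.002960i)
  m=-3: (+0.005397-0.085133i) × (+0.389259-0.100725i) = -0.006474-0.033683i  (running Σ = -0.007295-0.030723i)
  m=-2: (-0.282969-0.011950i) × (-0.161947-0.195261i) = +0.043492+0.057188i  (running Σ = +0.036198+0.026465i)
  m=-1: (-0.010516+0.498237i) × (+0.084687-0.180262i) = +0.088922+0.044090i  (running Σ = +0.125120+0.070555i)
  m=0: (+0.210046-0.000000i) × (-0.298548+0.000000i) = -0.062709+0.000000i  (running Σ = +0.062412+0.070555i)
  m=1: (+0.010516+0.498237i) × (-0.084687-0.180262i) = +0.088922-0.044090i  (running Σ = +0.151334+0.026465i)
  m=2: (-0.282969+0.011950i) × (-0.161947+0.195261i) = +0.043492-0.057188i  (running Σ = +0.194826-0.030723i)
  m=3: (-0.005397-0.085133i) × (-0.389259-0.100725i) = -0.006474+0.033683i  (running Σ = +0.188352+0.002960i)
  m=4: (+0.013990-0.001184i) × (-0.040448-0.214964i) = -0.000820-0.002960i  (running Σ = +0.187532+0.000000i)
Accumulated sum +0.187532+0.000000i; after 4π/(2l+1) scaling, +0.261844+0.000000i ⇒ P_4 = 0.261844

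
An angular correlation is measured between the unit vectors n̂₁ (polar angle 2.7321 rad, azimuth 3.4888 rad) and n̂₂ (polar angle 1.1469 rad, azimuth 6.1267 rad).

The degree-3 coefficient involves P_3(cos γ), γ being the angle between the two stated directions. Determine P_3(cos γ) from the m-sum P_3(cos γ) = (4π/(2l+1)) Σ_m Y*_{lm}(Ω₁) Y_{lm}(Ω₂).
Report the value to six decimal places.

Term-by-term m-sum for l=3 (normalisation 4π/7 = 1.795196):
  m=-3: (-0.01329 - 0.02273j) × (0.28178 + 0.14294j) = -0.00050 - 0.00831j  (running Σ = -0.00050 - 0.00831j)
  m=-2: (-0.11420 - 0.09510j) × (0.33228 + 0.10753j) = -0.02772 - 0.04388j  (running Σ = -0.02822 - 0.05218j)
  m=-1: (-0.38808 - 0.14043j) × (-0.04484 - 0.00707j) = 0.01641 + 0.00904j  (running Σ = -0.01181 - 0.04314j)
  m=0: (-0.41332 + 0.00000j) × (-0.33064 + 0.00000j) = 0.13666 + 0.00000j  (running Σ = 0.12485 - 0.04314j)
  m=1: (0.38808 - 0.14043j) × (0.04484 - 0.00707j) = 0.01641 - 0.00904j  (running Σ = 0.14126 - 0.05218j)
  m=2: (-0.11420 + 0.09510j) × (0.33228 - 0.10753j) = -0.02772 + 0.04388j  (running Σ = 0.11354 - 0.00831j)
  m=3: (0.01329 - 0.02273j) × (-0.28178 + 0.14294j) = -0.00050 + 0.00831j  (running Σ = 0.11305 + 0.00000j)
Σ over m = 0.11305 + 0.00000j; ×(4π/7) → 0.20294 + 0.00000j. Real part: 0.202939

0.202939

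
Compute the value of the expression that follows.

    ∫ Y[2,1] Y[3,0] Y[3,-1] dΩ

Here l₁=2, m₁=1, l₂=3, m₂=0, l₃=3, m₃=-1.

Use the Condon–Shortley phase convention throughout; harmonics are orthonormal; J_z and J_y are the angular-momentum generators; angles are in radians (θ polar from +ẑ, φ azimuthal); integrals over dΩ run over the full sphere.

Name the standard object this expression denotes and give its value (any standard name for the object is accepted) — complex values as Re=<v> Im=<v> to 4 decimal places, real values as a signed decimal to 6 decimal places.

This is a Gaunt coefficient — the integral of a triple product of spherical harmonics over the sphere.
m-sum 0 ✓  L=8 even ✓  1≤3≤5 ✓
Π(2lᵢ+1) = 5×7×7 = 245
triangle coeff Δ(2,3,3) = 1/3780
Σ_t [0,2]: t=0:+1/24 t=1:−1/4 t=2:+1/24 = -1/6
(3j)²=4/105 [(2 3 3; 0 0 0)], sign=+1
Σ_t [0,1]: t=0:+1/12 t=1:−1/8 = -1/24
(3j)²=1/210 [(2 3 3; 1 0 -1)], sign=-1
⇒ 4πI² = 2/45
I = (-1)√(2/45/(4π)) = -0.05947080

Gaunt coefficient, -0.059471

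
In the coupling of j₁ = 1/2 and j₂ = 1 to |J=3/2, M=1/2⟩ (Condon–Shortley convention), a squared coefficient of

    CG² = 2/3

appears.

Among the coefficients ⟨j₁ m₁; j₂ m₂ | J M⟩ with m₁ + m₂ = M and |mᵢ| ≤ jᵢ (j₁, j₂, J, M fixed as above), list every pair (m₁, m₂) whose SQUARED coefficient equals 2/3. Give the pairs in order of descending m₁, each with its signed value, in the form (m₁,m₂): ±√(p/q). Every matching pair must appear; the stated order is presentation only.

(1/2,0): +√(2/3)

Admissible pairs with m₁+m₂ = M = 1/2: (-1/2,1), (1/2,0)
  (m₁,m₂)=(1/2,0): CG² = 2/3, CG = +√(2/3)   ← matches the target
  (m₁,m₂)=(-1/2,1): CG² = 1/3, CG = +√(1/3)
Pairs with CG² = 2/3: (1/2,0): +√(2/3)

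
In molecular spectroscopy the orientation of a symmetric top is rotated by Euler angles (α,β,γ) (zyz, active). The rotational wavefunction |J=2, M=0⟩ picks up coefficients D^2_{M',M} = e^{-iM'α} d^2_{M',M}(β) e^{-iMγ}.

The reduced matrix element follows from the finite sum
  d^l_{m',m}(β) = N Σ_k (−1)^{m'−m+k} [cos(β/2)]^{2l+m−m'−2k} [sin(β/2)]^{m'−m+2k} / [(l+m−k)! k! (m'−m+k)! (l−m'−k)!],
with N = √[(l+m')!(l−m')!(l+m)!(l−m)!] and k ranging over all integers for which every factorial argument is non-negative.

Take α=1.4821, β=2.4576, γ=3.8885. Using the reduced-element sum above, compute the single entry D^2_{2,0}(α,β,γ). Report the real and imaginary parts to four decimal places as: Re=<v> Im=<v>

Re=-0.2407 Im=-0.0431

First d^2_{2,0}(β=2.4576), then the phase factors e^{-i(2)α} and e^{-i(0)γ}:
Half-angle: c=0.335368, s=0.942087. N=√(24·1·2·2)=9.797959
Admissible k: 0..0 (factorial args all ≥0)
  k=0: (−1)^2·9.7980/(4)·0.3354^2·0.9421^2 = +0.244513
d^2_{2,0}(2.4576) = +0.244513
D = (-0.984307-0.176464i)·(+0.244513)·(+1.000000+0.000000i) = -0.240676-0.043148i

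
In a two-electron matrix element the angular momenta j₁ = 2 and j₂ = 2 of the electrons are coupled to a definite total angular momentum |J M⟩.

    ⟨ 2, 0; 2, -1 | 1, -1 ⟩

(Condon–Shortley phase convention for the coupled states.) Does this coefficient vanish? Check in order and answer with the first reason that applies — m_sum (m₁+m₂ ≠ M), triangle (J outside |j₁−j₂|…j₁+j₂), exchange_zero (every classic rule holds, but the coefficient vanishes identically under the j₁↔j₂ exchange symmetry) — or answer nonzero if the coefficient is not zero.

m-sum: m₁+m₂ = 0+(-1) = -1, M = -1  ✓
triangle: |j₁−j₂| = 0 ≤ J = 1 ≤ j₁+j₂ = 4  ✓
exchange: j₁≠j₂ or m₁≠m₂ — the exchange symmetry imposes no constraint here
value check: CG = −√(3/10) = -0.547723 ≠ 0

nonzero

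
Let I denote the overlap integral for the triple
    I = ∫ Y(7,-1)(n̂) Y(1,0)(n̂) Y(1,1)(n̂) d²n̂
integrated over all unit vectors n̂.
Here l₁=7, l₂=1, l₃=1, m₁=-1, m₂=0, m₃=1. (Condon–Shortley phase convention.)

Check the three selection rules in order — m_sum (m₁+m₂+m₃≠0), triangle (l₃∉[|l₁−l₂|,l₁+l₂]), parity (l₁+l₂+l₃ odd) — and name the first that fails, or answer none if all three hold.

triangle

azimuthal sum: -1 + 0 + 1 = 0  ✓
l₃ must lie in [6,8]; have l₃=1  ✗
L = 7 + 1 + 1 = 9 (odd)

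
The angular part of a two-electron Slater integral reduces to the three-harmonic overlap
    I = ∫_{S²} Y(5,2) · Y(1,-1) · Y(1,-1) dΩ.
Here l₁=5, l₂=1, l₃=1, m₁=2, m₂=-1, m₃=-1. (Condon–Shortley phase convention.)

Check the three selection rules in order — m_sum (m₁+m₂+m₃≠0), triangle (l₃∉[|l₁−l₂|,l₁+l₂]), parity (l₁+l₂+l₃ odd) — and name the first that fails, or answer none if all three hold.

Σmᵢ = 0  ✓
l₃∈[|l₁−l₂|,l₁+l₂]=[4,6] required, l₃=1 fails  ✗
Σlᵢ = 7 ⇒ odd

triangle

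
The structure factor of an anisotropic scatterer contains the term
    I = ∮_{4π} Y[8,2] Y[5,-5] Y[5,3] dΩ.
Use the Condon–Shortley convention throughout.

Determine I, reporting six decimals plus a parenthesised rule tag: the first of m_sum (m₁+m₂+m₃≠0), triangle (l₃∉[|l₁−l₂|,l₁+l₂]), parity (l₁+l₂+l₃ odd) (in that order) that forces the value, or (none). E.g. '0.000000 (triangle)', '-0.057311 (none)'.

Checks pass: Σm=0; 18 even; l₃=5∈[3,13].
(2·8+1)(2·5+1)(2·5+1) = 2057
Δ: 8! 8! 2! / 19! → 1/37413090
sum: t=3:−1/1036800 t=4:+1/331776 t=5:−1/1036800 = 1/921600
3j²(8 5 5; 0 0 0) = Δ·Π!·Σ² = 490/46189  (sign -1)
sum: t=0:+1/116121600 = 1/116121600
3j²(8 5 5; 2 -5 3) = Δ·Π!·Σ² = 70/46189  (sign +1)
combine: 4πI² = 2057·490/46189·70/46189 = 34300/1037153
take √, sign -1: I = -0.05130040
No selection rule forces the value: the integral is nonzero (none).

-0.051300 (none)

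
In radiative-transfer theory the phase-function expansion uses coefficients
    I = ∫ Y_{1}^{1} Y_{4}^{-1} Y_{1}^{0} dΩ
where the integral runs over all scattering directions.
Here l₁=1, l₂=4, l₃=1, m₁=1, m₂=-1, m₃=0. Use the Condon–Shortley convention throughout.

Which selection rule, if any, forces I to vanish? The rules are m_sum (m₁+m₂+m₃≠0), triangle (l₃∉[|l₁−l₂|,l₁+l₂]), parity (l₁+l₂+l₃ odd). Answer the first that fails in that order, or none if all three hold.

triangle

azimuthal sum: 1 − 1 + 0 = 0  ✓
l₃ must lie in [3,5]; have l₃=1  ✗
L = 1 + 4 + 1 = 6 (even)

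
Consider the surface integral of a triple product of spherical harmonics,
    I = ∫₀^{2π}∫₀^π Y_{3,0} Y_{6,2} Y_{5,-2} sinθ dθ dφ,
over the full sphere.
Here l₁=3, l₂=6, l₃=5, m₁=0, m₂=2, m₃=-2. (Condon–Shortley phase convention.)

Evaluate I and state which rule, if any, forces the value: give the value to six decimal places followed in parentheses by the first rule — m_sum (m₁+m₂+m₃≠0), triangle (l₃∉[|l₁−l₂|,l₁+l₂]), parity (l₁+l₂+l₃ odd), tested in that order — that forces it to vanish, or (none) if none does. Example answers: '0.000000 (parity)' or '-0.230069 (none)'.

m-sum 0 ✓  L=14 even ✓  3≤5≤9 ✓
Π(2lᵢ+1) = 7×13×11 = 1001
triangle coeff Δ(3,6,5) = 1/675675
Σ_t [1,3]: t=1:−1/8640 t=2:+1/2304 t=3:−1/8640 = 7/34560
(3j)²=7/429 [(3 6 5; 0 0 0)], sign=-1
Σ_t [1,3]: t=1:−1/60480 t=2:+1/5760 t=3:−1/8640 = 1/24192
(3j)²=8/3003 [(3 6 5; 0 2 -2)], sign=-1
⇒ 4πI² = 56/1287
I = (+1)√(56/1287/(4π)) = 0.05884368
No selection rule forces the value: the integral is nonzero (none).

0.058844 (none)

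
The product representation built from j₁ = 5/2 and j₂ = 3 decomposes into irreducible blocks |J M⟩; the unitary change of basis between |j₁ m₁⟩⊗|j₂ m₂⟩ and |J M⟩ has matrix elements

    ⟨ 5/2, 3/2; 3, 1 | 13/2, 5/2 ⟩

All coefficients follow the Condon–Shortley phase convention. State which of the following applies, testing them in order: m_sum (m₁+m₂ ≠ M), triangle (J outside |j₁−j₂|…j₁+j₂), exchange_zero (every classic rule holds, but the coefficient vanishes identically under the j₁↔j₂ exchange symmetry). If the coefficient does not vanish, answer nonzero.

triangle

m-sum: m₁+m₂ = 3/2+1 = 5/2, M = 5/2  ✓
triangle: need |j₁−j₂| ≤ J ≤ j₁+j₂, i.e. J ∈ [1/2, 11/2]; J = 13/2 is outside ✗ ⇒ coefficient is 0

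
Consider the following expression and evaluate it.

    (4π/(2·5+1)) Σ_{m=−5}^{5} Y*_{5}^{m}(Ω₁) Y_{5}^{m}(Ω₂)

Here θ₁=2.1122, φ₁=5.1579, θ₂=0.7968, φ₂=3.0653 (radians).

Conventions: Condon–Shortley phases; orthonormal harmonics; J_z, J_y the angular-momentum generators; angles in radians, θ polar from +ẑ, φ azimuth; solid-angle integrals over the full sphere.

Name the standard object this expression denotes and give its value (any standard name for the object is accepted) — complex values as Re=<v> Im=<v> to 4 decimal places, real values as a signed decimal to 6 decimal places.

This sum is the spherical-harmonic addition theorem: it equals the Legendre polynomial P_l(cos γ) of the angle γ between the two directions.
Expand P_5 via completeness: Σ_{m} conj(Y_{5,m}) at Ω₁ times Y_{5,m} at Ω₂ —
  [-5]  conj(Y_{5,-5})(Ω₁) = 0.16991 + 0.13099j ; Y_{5,-5}(Ω₂) = -0.08057 - 0.03232j ; Δ = -0.00946 - 0.01604j
  [-4]  conj(Y_{5,-4})(Ω₁) = 0.08554 - 0.39890j ; Y_{5,-4}(Ω₂) = 0.25592 + 0.08062j ; Δ = 0.05405 - 0.09519j
  [-3]  conj(Y_{5,-3})(Ω₁) = -0.29442 + 0.07026j ; Y_{5,-3}(Ω₂) = -0.41862 - 0.09752j ; Δ = 0.13010 - 0.00070j
  [-2]  conj(Y_{5,-2})(Ω₁) = -0.08196 - 0.10140j ; Y_{5,-2}(Ω₂) = 0.27891 + 0.04289j ; Δ = -0.01851 - 0.03180j
  [-1]  conj(Y_{5,-1})(Ω₁) = -0.14630 + 0.30637j ; Y_{5,-1}(Ω₂) = 0.18888 + 0.01444j ; Δ = -0.03206 + 0.05576j
  [+0]  conj(Y_{5,0})(Ω₁) = -0.05142 + 0.00000j ; Y_{5,0}(Ω₂) = -0.34024 + 0.00000j ; Δ = 0.01749 + 0.00000j
  [+1]  conj(Y_{5,1})(Ω₁) = 0.14630 + 0.30637j ; Y_{5,1}(Ω₂) = -0.18888 + 0.01444j ; Δ = -0.03206 - 0.05576j
  [+2]  conj(Y_{5,2})(Ω₁) = -0.08196 + 0.10140j ; Y_{5,2}(Ω₂) = 0.27891 - 0.04289j ; Δ = -0.01851 + 0.03180j
  [+3]  conj(Y_{5,3})(Ω₁) = 0.29442 + 0.07026j ; Y_{5,3}(Ω₂) = 0.41862 - 0.09752j ; Δ = 0.13010 + 0.00070j
  [+4]  conj(Y_{5,4})(Ω₁) = 0.08554 + 0.39890j ; Y_{5,4}(Ω₂) = 0.25592 - 0.08062j ; Δ = 0.05405 + 0.09519j
  [+5]  conj(Y_{5,5})(Ω₁) = -0.16991 + 0.13099j ; Y_{5,5}(Ω₂) = 0.08057 - 0.03232j ; Δ = -0.00946 + 0.01604j
Total Σ_m = 0.26575 + 0.00000j. Multiply by 1.142397: 0.30359 + 0.00000j. P_5(cos γ) = 0.303590

Legendre polynomial (addition theorem), +0.303590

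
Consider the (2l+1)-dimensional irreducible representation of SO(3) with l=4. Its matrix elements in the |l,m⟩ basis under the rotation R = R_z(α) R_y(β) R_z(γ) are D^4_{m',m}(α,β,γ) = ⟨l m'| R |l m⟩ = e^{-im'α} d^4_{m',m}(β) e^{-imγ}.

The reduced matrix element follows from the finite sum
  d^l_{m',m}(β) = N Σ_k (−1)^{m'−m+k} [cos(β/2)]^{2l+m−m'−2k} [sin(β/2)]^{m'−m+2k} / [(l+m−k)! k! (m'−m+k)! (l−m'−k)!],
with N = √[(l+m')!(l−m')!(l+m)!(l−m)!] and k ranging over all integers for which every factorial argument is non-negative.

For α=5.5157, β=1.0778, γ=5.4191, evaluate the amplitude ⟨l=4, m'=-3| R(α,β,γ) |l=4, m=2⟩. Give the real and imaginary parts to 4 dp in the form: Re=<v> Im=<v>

Re=0.1868 Im=-0.1209

First d^4_{-3,2}(β=1.0778), then the phase factors e^{-i(-3)α} and e^{-i(2)γ}:
Half-angle: c=0.858274, s=0.513192. N=√(1·5040·720·2)=2693.993318
k: max(0,(2)−(-3))=5 … min(4+(2),4−(-3))=6
  k=5: (−1)^0·2693.9933/(240)·0.8583^3·0.5132^5 = +0.252617
  k=6: (−1)^1·2693.9933/(720)·0.8583^1·0.5132^7 = -0.030106
d^4_{-3,2}(1.0778) = +0.252617 -0.030106 = +0.222511
D = (-0.668105-0.744067i)·(+0.222511)·(-0.156725+0.987642i) = +0.186816-0.120876i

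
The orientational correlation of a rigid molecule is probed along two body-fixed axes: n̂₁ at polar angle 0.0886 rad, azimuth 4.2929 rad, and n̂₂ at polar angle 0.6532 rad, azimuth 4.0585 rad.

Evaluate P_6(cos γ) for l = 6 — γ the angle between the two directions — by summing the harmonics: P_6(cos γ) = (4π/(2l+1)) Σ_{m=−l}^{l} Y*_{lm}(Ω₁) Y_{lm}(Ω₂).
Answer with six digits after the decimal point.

-0.409705

Term-by-term m-sum for l=6 (normalisation 4π/13 = 0.966644):
  m=-6: Y*=0.00000 + 0.00000j  Y=0.01727 + 0.01715j  product 0.00000 + 0.00000j
  m=-5: Y*=-0.00001 + 0.00000j  Y=0.01405 - 0.10927j  product 0.00000 + 0.00000j
  m=-4: Y*=-0.00002 - 0.00022j  Y=-0.24989 + 0.14509j  product 0.00004 + 0.00005j
  m=-3: Y*=0.00339 + 0.00109j  Y=0.42268 + 0.17418j  product 0.00124 + 0.00105j
  m=-2: Y*=-0.02663 + 0.02964j  Y=-0.08674 - 0.32214j  product 0.01186 + 0.00601j
  m=-1: Y*=-0.11417 - 0.25602j  Y=0.09610 - 0.12540j  product -0.04308 - 0.01029j
  m=+0: Y*=0.93496 + 0.00000j  Y=-0.38928 + 0.00000j  product -0.36396 + 0.00000j
  m=+1: Y*=0.11417 - 0.25602j  Y=-0.09610 - 0.12540j  product -0.04308 + 0.01029j
  m=+2: Y*=-0.02663 - 0.02964j  Y=-0.08674 + 0.32214j  product 0.01186 - 0.00601j
  m=+3: Y*=-0.00339 + 0.00109j  Y=-0.42268 + 0.17418j  product 0.00124 - 0.00105j
  m=+4: Y*=-0.00002 + 0.00022j  Y=-0.24989 - 0.14509j  product 0.00004 - 0.00005j
  m=+5: Y*=0.00001 + 0.00000j  Y=-0.01405 - 0.10927j  product 0.00000 - 0.00000j
  m=+6: Y*=0.00000 - 0.00000j  Y=0.01727 - 0.01715j  product 0.00000 - 0.00000j
Accumulated sum -0.42384 - 0.00000j; after 4π/(2l+1) scaling, -0.40971 - 0.00000j ⇒ P_6 = -0.409705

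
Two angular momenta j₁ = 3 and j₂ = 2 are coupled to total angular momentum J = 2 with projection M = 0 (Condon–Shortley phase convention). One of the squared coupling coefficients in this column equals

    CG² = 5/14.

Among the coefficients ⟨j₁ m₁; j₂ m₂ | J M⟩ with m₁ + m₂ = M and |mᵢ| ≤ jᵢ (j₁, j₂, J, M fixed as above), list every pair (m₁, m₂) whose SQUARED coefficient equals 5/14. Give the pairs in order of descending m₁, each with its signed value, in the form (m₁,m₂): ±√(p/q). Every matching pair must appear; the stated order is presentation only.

(2,-2): +√(5/14); (-2,2): −√(5/14)

Admissible pairs with m₁+m₂ = M = 0: (-2,2), (-1,1), (0,0), (1,-1), (2,-2)
  (m₁,m₂)=(2,-2): CG² = 5/14, CG = +√(5/14)   ← matches the target
  (m₁,m₂)=(1,-1): CG² = 1/7, CG = −√(1/7)
  (m₁,m₂)=(0,0): CG² = 0/1, CG = 0
  (m₁,m₂)=(-1,1): CG² = 1/7, CG = +√(1/7)
  (m₁,m₂)=(-2,2): CG² = 5/14, CG = −√(5/14)   ← matches the target
Pairs with CG² = 5/14: (2,-2): +√(5/14); (-2,2): −√(5/14)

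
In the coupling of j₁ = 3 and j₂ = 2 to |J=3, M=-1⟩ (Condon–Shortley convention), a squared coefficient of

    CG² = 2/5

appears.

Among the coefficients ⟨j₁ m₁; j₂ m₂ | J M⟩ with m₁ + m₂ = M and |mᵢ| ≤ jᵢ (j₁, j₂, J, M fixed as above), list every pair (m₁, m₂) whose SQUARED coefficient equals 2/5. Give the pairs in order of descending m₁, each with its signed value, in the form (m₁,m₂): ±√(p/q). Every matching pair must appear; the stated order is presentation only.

Admissible pairs with m₁+m₂ = M = -1: (-3,2), (-2,1), (-1,0), (0,-1), (1,-2)
  (m₁,m₂)=(1,-2): CG² = 2/5, CG = +√(2/5)   ← matches the target
  (m₁,m₂)=(0,-1): CG² = 1/30, CG = −√(1/30)
  (m₁,m₂)=(-1,0): CG² = 3/20, CG = −√(3/20)
  (m₁,m₂)=(-2,1): CG² = 1/4, CG = +√(1/4)
  (m₁,m₂)=(-3,2): CG² = 1/6, CG = +√(1/6)
Pairs with CG² = 2/5: (1,-2): +√(2/5)

(1,-2): +√(2/5)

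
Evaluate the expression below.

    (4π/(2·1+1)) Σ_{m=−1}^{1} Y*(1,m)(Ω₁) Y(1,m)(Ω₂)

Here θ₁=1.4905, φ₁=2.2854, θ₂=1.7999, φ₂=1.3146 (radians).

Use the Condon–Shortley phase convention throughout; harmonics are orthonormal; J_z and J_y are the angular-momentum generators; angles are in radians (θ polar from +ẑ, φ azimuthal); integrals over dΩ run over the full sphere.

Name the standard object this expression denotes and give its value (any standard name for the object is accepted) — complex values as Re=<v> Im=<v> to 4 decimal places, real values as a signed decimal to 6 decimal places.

Legendre polynomial (addition theorem), +0.529898

This sum is the spherical-harmonic addition theorem: it equals the Legendre polynomial P_l(cos γ) of the angle γ between the two directions.
Term-by-term m-sum for l=1 (normalisation 4π/3 = 4.188790):
  term(m=-1) = (0.065426, 0.095634)   from Y*(Ω₁)=(-0.225679, 0.260129), Y(Ω₂)=(0.085262, -0.325485)
  term(m=+0) = (-0.004349, 0.000000)   from Y*(Ω₁)=(0.039191, -0.000000), Y(Ω₂)=(-0.110964, 0.000000)
  term(m=+1) = (0.065426, -0.095634)   from Y*(Ω₁)=(0.225679, 0.260129), Y(Ω₂)=(-0.085262, -0.325485)
Accumulated sum (0.126504, 0.000000); after 4π/(2l+1) scaling, (0.529898, 0.000000) ⇒ P_1 = 0.529898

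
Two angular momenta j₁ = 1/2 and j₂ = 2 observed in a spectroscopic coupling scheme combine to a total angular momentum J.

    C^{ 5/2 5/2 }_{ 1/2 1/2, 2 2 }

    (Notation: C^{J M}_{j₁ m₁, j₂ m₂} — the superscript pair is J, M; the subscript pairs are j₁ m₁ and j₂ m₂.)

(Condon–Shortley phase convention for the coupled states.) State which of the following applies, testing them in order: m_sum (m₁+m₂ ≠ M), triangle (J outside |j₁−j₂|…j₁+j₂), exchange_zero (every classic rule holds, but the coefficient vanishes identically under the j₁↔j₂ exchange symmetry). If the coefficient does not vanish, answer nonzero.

nonzero

m-sum: m₁+m₂ = 1/2+2 = 5/2, M = 5/2  ✓
triangle: |j₁−j₂| = 3/2 ≤ J = 5/2 ≤ j₁+j₂ = 5/2  ✓
exchange: j₁≠j₂ or m₁≠m₂ — the exchange symmetry imposes no constraint here
value check: CG = +1 = +1.000000 ≠ 0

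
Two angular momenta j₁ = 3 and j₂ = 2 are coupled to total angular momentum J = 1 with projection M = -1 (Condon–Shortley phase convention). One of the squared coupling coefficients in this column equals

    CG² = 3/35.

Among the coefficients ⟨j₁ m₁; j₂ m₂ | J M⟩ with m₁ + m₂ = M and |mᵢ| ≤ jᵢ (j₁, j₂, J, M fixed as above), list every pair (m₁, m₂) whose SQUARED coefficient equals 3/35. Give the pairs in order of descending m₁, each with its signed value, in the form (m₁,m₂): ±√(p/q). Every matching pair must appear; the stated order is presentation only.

(0,-1): −√(3/35)

Admissible pairs with m₁+m₂ = M = -1: (-3,2), (-2,1), (-1,0), (0,-1), (1,-2)
  (m₁,m₂)=(1,-2): CG² = 1/35, CG = +√(1/35)
  (m₁,m₂)=(0,-1): CG² = 3/35, CG = −√(3/35)   ← matches the target
  (m₁,m₂)=(-1,0): CG² = 6/35, CG = +√(6/35)
  (m₁,m₂)=(-2,1): CG² = 2/7, CG = −√(2/7)
  (m₁,m₂)=(-3,2): CG² = 3/7, CG = +√(3/7)
Pairs with CG² = 3/35: (0,-1): −√(3/35)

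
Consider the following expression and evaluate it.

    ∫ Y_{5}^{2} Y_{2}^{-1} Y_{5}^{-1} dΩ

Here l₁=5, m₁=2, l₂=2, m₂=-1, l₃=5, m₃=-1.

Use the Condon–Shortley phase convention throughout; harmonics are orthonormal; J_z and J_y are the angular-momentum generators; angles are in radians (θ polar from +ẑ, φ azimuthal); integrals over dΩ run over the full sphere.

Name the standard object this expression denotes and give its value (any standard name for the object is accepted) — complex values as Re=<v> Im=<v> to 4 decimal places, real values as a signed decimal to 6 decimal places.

This is a Gaunt coefficient — the integral of a triple product of spherical harmonics over the sphere.
Rules hold: Σm=0, L=12 even, 3≤5≤7.
N = 11·5·11 = 605
Δ = 2!·8!·2!/13! = 1/38610
Racah Σ t=0..2: t=0:+1/2880 t=1:−1/576 t=2:+1/2880 = -1/960
⇒ 3j(5 2 5; 0 0 0)² = 10/429, sgn +1
Racah Σ t=0..1: t=0:+1/1440 t=1:−1/2880 = 1/2880
⇒ 3j(5 2 5; 2 -1 -1)² = 7/715, sgn +1
4πI² = N·(3j₀)²·(3jₘ)² = 70/507
I = +1·√(0.138067/4π) = 0.10481902

Gaunt coefficient, +0.104819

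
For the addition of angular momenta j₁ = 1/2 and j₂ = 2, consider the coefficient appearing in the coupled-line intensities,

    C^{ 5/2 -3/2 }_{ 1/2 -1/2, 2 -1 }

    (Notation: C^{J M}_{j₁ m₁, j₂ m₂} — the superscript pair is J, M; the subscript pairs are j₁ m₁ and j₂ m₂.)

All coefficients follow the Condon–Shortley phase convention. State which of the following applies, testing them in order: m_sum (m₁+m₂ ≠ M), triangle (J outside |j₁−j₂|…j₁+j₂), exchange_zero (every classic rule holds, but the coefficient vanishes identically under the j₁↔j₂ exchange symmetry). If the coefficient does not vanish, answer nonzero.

nonzero

m-sum: m₁+m₂ = -1/2+(-1) = -3/2, M = -3/2  ✓
triangle: |j₁−j₂| = 3/2 ≤ J = 5/2 ≤ j₁+j₂ = 5/2  ✓
exchange: j₁≠j₂ or m₁≠m₂ — the exchange symmetry imposes no constraint here
value check: CG = +√(4/5) = +0.894427 ≠ 0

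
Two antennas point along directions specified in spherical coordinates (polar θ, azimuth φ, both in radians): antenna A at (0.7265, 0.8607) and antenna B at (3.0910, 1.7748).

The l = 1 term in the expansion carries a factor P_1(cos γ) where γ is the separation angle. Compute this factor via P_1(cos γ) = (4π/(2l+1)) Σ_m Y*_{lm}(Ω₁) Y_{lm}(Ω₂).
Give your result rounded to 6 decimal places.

-0.726039

Expand P_1 via completeness: Σ_{m} conj(Y_{1,m}) at Ω₁ times Y_{1,m} at Ω₂ —
  m=-1: Y*=0.14961 + 0.17403j  Y=-0.00354 - 0.01711j  product 0.00245 - 0.00318j
  m=+0: Y*=0.36523 + 0.00000j  Y=-0.48798 + 0.00000j  product -0.17823 + 0.00000j
  m=+1: Y*=-0.14961 + 0.17403j  Y=0.00354 - 0.01711j  product 0.00245 + 0.00318j
Accumulated sum -0.17333 + 0.00000j; after 4π/(2l+1) scaling, -0.72604 + 0.00000j ⇒ P_1 = -0.726039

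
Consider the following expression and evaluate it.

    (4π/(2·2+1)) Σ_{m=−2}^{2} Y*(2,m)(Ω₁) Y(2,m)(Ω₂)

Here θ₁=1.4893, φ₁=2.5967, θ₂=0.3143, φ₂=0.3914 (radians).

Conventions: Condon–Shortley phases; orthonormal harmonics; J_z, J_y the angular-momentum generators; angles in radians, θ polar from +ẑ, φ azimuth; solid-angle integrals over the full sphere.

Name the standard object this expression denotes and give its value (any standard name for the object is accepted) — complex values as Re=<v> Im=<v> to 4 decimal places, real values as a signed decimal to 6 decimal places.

This sum is the spherical-harmonic addition theorem: it equals the Legendre polynomial P_l(cos γ) of the angle γ between the two directions.
Expand P_2 via completeness: Σ_{m} conj(Y_{2,m}) at Ω₁ times Y_{2,m} at Ω₂ —
  m=-2: Y*=(0.177535, -0.340173)  Y=(0.026173, -0.026037)  product (-0.004211, -0.013526)
  m=-1: Y*=(-0.053604, 0.032489)  Y=(0.209957, -0.086648)  product (-0.008439, 0.011466)
  m=+0: Y*=(-0.309121, -0.000000)  Y=(0.540353, 0.000000)  product (-0.167035, -0.000000)
  m=+1: Y*=(0.053604, 0.032489)  Y=(-0.209957, -0.086648)  product (-0.008439, -0.011466)
  m=+2: Y*=(0.177535, 0.340173)  Y=(0.026173, 0.026037)  product (-0.004211, 0.013526)
Total Σ_m = (-0.192335, 0.000000). Multiply by 2.513274: (-0.483390, 0.000000). P_2(cos γ) = -0.483390

Legendre polynomial (addition theorem), -0.483390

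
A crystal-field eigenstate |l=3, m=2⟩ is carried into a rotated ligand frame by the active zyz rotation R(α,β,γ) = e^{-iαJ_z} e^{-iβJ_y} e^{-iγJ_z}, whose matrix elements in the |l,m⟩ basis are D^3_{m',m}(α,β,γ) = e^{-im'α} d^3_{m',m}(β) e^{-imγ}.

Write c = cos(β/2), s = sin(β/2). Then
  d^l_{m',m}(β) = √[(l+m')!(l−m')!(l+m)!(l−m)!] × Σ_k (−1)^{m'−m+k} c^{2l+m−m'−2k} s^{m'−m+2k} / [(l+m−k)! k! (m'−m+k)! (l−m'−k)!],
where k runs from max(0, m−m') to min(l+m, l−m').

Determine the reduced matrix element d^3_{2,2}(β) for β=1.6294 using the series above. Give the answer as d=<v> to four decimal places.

d^3_{2,2}(β=1.6294) via the finite sum:
c=cos(1.629400/2)=0.686087, s=sin(1.629400/2)=0.727520; N=√[120·1·120·1]=120.000000
k: max(0,(2)−(2))=0 … min(3+(2),3−(2))=1
  k=0: (−1)^0·120.0000/(120)·0.6861^6·0.7275^0 = +0.104298
  k=1: (−1)^1·120.0000/(24)·0.6861^4·0.7275^2 = -0.586375
d^3_{2,2}(1.6294) = +0.104298 -0.586375 = -0.482078

d=-0.4821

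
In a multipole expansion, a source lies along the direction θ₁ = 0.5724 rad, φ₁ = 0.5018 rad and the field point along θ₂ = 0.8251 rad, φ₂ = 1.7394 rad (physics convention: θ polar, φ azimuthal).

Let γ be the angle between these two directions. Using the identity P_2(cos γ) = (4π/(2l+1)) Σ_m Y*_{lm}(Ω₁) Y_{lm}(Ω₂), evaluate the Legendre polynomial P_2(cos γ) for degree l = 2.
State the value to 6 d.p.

0.236001

Term-by-term m-sum for l=2 (normalisation 4π/5 = 2.513274):
  m=-2: Y*=+0.060887+0.095582i  Y=-0.196717+0.068969i  product -0.018570-0.014603i
  m=-1: Y*=+0.308387+0.169194i  Y=-0.064615-0.379597i  product +0.044299-0.127995i
  m=+0: Y*=+0.353189-0.000000i  Y=+0.120170+0.000000i  product +0.042443+0.000000i
  m=+1: Y*=-0.308387+0.169194i  Y=+0.064615-0.379597i  product +0.044299+0.127995i
  m=+2: Y*=+0.060887-0.095582i  Y=-0.196717-0.068969i  product -0.018570+0.014603i
Total Σ_m = +0.093902-0.000000i. Multiply by 2.513274: +0.236001-0.000000i. P_2(cos γ) = 0.236001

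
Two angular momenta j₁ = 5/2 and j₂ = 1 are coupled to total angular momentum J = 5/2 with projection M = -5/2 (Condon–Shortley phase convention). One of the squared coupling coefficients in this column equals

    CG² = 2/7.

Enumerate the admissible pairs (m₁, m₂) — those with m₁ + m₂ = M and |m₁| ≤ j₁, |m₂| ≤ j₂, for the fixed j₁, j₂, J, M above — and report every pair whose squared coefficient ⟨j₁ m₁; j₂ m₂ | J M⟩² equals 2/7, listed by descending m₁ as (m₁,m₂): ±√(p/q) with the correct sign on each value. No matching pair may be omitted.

(-3/2,-1): +√(2/7)

Admissible pairs with m₁+m₂ = M = -5/2: (-5/2,0), (-3/2,-1)
  (m₁,m₂)=(-3/2,-1): CG² = 2/7, CG = +√(2/7)   ← matches the target
  (m₁,m₂)=(-5/2,0): CG² = 5/7, CG = −√(5/7)
Pairs with CG² = 2/7: (-3/2,-1): +√(2/7)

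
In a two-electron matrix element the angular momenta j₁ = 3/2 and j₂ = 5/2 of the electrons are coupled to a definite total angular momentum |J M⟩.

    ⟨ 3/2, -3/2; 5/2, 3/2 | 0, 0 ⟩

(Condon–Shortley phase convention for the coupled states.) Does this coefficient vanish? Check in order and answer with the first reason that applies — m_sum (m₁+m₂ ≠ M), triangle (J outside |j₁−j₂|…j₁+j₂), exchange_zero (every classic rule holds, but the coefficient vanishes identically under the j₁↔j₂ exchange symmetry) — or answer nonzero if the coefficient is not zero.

m-sum: m₁+m₂ = -3/2+3/2 = 0, M = 0  ✓
triangle: need |j₁−j₂| ≤ J ≤ j₁+j₂, i.e. J ∈ [1, 4]; J = 0 is outside ✗ ⇒ coefficient is 0

triangle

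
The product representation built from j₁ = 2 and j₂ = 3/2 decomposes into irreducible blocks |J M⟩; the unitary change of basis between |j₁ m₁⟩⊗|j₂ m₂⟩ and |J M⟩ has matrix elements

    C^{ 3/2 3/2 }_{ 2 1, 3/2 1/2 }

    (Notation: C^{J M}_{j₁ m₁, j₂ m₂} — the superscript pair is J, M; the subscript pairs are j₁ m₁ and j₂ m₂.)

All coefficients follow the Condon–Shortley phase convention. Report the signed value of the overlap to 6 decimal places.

√[4·2!2!1!/6! · 3!1!2!1!3!0!] = √(8/5)
  +(−1)^1/∏(1,1,0,1,2,0)! = -1/2  (running -1/2)
⟨..|..⟩ = √(8/5)·(-1/2) = -0.632456

-0.632456  (= −√(2/5))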